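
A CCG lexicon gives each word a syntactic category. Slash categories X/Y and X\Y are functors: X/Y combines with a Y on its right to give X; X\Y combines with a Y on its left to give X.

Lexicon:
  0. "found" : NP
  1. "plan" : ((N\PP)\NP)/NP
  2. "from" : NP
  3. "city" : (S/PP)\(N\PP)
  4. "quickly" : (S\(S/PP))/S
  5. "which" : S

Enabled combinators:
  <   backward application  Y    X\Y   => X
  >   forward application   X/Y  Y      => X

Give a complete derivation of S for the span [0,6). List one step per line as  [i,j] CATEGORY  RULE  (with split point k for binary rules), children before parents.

[0,1] NP  lex  "found"
[1,2] ((N\PP)\NP)/NP  lex  "plan"
[2,3] NP  lex  "from"
[1,3] (N\PP)\NP  >  k=2
[0,3] N\PP  <  k=1
[3,4] (S/PP)\(N\PP)  lex  "city"
[0,4] S/PP  <  k=3
[4,5] (S\(S/PP))/S  lex  "quickly"
[5,6] S  lex  "which"
[4,6] S\(S/PP)  >  k=5
[0,6] S  <  k=4

[0,6] S   <
  [0,4] S/PP   <
    [0,3] N\PP   <
      [0,1] "found" : NP
      [1,3] (N\PP)\NP   >
        [1,2] "plan" : ((N\PP)\NP)/NP
        [2,3] "from" : NP
    [3,4] "city" : (S/PP)\(N\PP)
  [4,6] S\(S/PP)   >
    [4,5] "quickly" : (S\(S/PP))/S
    [5,6] "which" : S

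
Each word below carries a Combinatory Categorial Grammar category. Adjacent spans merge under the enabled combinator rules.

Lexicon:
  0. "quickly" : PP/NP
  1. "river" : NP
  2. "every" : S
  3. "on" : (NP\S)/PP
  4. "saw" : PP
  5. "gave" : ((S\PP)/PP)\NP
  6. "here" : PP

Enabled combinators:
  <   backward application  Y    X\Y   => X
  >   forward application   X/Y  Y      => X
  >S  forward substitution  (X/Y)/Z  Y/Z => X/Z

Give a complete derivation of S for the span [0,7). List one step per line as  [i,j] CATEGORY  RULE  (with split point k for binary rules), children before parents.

[0,7] S   <
  [0,2] PP   >
    [0,1] "quickly" : PP/NP
    [1,2] "river" : NP
  [2,7] S\PP   >
    [2,6] (S\PP)/PP   <
      [2,5] NP   <
        [2,3] "every" : S
        [3,5] NP\S   >
          [3,4] "on" : (NP\S)/PP
          [4,5] "saw" : PP
      [5,6] "gave" : ((S\PP)/PP)\NP
    [6,7] "here" : PP

[0,1] PP/NP  lex  "quickly"
[1,2] NP  lex  "river"
[0,2] PP  >  k=1
[2,3] S  lex  "every"
[3,4] (NP\S)/PP  lex  "on"
[4,5] PP  lex  "saw"
[3,5] NP\S  >  k=4
[2,5] NP  <  k=3
[5,6] ((S\PP)/PP)\NP  lex  "gave"
[2,6] (S\PP)/PP  <  k=5
[6,7] PP  lex  "here"
[2,7] S\PP  >  k=6
[0,7] S  <  k=2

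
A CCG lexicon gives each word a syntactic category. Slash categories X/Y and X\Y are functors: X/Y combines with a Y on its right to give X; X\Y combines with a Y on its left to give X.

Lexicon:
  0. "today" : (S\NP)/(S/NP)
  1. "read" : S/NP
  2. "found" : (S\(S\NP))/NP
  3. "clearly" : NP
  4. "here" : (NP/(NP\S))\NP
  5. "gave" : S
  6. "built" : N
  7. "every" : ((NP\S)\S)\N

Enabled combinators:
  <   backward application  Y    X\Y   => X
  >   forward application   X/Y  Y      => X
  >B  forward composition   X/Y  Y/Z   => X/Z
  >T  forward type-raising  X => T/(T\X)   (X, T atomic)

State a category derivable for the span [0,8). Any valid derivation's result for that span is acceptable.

[0,8] S   <
  [0,2] S\NP   >
    [0,1] "today" : (S\NP)/(S/NP)
    [1,2] "read" : S/NP
  [2,8] S\(S\NP)   >
    [2,3] "found" : (S\(S\NP))/NP
    [3,8] NP   >
      [3,5] NP/(NP\S)   <
        [3,4] "clearly" : NP
        [4,5] "here" : (NP/(NP\S))\NP
      [5,8] NP\S   <
        [5,6] "gave" : S
        [6,8] (NP\S)\S   <
          [6,7] "built" : N
          [7,8] "every" : ((NP\S)\S)\N

S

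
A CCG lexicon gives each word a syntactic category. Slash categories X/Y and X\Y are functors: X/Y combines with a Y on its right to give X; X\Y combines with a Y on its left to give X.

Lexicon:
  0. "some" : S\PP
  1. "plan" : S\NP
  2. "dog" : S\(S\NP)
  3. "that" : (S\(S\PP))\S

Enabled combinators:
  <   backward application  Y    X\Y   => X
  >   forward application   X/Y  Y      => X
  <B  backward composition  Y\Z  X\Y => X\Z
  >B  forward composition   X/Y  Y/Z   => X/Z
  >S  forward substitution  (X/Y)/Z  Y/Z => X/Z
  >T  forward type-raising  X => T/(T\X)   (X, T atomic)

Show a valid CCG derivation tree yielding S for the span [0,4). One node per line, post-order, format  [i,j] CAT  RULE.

[0,4] S   <
  [0,1] "some" : S\PP
  [1,4] S\(S\PP)   <
    [1,3] S   <
      [1,2] "plan" : S\NP
      [2,3] "dog" : S\(S\NP)
    [3,4] "that" : (S\(S\PP))\S

[0,1] S\PP  lex  "some"
[1,2] S\NP  lex  "plan"
[2,3] S\(S\NP)  lex  "dog"
[1,3] S  <  k=2
[3,4] (S\(S\PP))\S  lex  "that"
[1,4] S\(S\PP)  <  k=3
[0,4] S  <  k=1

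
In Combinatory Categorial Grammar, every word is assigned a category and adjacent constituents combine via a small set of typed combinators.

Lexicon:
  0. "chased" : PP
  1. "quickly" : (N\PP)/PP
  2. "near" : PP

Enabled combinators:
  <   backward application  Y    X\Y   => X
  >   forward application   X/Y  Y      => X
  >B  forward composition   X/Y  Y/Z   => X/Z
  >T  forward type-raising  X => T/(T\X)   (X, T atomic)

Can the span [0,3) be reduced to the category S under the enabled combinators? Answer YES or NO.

PP (N\PP)/PP PP
CKY chart[0,3] = {N, N/(N\N), N/(PP\PP), NP/(NP\N), PP/(PP\N), S/(S\N)}; S ∉ chart

NO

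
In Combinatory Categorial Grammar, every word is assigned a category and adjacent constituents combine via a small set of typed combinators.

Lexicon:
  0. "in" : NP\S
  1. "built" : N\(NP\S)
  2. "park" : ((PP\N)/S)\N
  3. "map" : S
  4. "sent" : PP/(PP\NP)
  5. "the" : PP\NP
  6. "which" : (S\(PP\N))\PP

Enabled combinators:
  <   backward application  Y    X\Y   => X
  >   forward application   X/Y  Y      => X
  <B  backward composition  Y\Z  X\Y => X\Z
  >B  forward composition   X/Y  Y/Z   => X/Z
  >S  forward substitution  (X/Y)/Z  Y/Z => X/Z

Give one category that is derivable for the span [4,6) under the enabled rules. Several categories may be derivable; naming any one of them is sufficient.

[0,7] S   <
  [0,4] PP\N   >
    [0,3] (PP\N)/S   <
      [0,2] N   <
        [0,1] "in" : NP\S
        [1,2] "built" : N\(NP\S)
      [2,3] "park" : ((PP\N)/S)\N
    [3,4] "map" : S
  [4,7] S\(PP\N)   <
    [4,6] PP   >
      [4,5] "sent" : PP/(PP\NP)
      [5,6] "the" : PP\NP
    [6,7] "which" : (S\(PP\N))\PP

PP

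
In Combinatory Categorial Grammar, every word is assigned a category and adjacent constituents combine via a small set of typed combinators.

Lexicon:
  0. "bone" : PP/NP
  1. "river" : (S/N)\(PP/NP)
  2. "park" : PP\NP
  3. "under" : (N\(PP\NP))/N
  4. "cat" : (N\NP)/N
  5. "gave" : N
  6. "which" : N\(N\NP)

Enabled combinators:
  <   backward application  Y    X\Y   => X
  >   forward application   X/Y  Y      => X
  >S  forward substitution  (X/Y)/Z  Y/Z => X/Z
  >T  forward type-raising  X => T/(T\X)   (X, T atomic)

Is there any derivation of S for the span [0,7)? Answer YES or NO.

YES

[0,7] S   >
  [0,2] S/N   <
    [0,1] "bone" : PP/NP
    [1,2] "river" : (S/N)\(PP/NP)
  [2,7] N   <
    [2,3] "park" : PP\NP
    [3,7] N\(PP\NP)   >
      [3,4] "under" : (N\(PP\NP))/N
      [4,7] N   <
        [4,6] N\NP   >
          [4,5] "cat" : (N\NP)/N
          [5,6] "gave" : N
        [6,7] "which" : N\(N\NP)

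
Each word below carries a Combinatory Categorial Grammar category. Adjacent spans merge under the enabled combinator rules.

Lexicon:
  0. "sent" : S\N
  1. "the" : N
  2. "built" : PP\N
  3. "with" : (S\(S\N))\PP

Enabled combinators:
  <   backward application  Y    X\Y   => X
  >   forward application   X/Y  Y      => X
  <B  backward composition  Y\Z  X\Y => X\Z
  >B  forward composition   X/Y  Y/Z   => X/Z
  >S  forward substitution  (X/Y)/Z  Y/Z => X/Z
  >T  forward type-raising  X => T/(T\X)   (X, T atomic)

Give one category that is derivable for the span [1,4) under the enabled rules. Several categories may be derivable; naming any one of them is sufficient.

S\(S\N)

[0,4] S   <
  [0,1] "sent" : S\N
  [1,4] S\(S\N)   <
    [1,3] PP   >
      [1,2] PP/(PP\N)   >T
        [1,2] "the" : N
      [2,3] "built" : PP\N
    [3,4] "with" : (S\(S\N))\PP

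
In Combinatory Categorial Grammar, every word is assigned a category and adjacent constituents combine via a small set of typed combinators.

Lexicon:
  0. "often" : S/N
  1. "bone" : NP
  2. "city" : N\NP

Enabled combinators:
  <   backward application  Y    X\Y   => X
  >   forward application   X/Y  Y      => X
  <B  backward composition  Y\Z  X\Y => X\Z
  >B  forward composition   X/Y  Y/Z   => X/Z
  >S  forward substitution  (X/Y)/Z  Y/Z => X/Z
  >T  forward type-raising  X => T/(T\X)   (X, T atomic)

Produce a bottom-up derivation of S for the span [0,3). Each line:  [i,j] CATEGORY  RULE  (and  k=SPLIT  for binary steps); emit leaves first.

[0,1] S/N  lex  "often"
[1,2] NP  lex  "bone"
[1,2] N/(N\NP)  >T
[2,3] N\NP  lex  "city"
[1,3] N  >  k=2
[0,3] S  >  k=1

[0,3] S   >
  [0,1] "often" : S/N
  [1,3] N   >
    [1,2] N/(N\NP)   >T
      [1,2] "bone" : NP
    [2,3] "city" : N\NP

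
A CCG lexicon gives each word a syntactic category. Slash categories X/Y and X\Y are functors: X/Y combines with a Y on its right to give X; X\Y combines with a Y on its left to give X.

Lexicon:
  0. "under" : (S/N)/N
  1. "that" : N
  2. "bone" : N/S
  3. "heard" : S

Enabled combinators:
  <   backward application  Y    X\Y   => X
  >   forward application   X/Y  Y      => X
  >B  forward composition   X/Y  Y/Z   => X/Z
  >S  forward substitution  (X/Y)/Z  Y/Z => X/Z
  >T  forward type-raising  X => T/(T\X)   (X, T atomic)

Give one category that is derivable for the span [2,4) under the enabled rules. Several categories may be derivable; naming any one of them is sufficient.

N

[0,4] S   >
  [0,2] S/N   >
    [0,1] "under" : (S/N)/N
    [1,2] "that" : N
  [2,4] N   >
    [2,3] "bone" : N/S
    [3,4] "heard" : S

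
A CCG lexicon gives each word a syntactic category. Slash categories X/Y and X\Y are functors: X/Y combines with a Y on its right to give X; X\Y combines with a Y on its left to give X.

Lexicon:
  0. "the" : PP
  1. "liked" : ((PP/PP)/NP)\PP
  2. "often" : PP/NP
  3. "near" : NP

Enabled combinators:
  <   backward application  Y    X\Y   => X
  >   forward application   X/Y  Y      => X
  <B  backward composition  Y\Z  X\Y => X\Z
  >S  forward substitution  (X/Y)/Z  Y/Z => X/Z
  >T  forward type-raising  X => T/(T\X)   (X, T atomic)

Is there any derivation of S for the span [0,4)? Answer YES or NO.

PP ((PP/PP)/NP)\PP PP/NP NP
CKY chart[0,4] = {N/(N\PP), NP/(NP\PP), PP, PP/(PP\PP), S/(S\PP)}; S ∉ chart

NO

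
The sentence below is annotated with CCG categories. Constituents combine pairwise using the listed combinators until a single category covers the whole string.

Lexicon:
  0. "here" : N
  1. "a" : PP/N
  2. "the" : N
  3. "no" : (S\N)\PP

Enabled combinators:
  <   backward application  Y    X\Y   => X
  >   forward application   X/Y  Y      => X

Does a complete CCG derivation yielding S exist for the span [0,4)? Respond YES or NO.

[0,4] S   <
  [0,1] "here" : N
  [1,4] S\N   <
    [1,3] PP   >
      [1,2] "a" : PP/N
      [2,3] "the" : N
    [3,4] "no" : (S\N)\PP

YES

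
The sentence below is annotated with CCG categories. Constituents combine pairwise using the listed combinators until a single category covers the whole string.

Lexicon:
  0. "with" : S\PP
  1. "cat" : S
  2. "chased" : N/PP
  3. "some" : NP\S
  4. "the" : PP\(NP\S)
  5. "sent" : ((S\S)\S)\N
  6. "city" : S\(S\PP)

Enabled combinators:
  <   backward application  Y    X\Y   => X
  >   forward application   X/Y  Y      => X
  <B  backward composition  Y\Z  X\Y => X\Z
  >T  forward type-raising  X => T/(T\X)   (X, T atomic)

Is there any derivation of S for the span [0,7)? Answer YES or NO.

[0,7] S   <
  [0,6] S\PP   <B
    [0,1] "with" : S\PP
    [1,6] S\S   <
      [1,2] "cat" : S
      [2,6] (S\S)\S   <
        [2,5] N   >
          [2,3] "chased" : N/PP
          [3,5] PP   <
            [3,4] "some" : NP\S
            [4,5] "the" : PP\(NP\S)
        [5,6] "sent" : ((S\S)\S)\N
  [6,7] "city" : S\(S\PP)

YES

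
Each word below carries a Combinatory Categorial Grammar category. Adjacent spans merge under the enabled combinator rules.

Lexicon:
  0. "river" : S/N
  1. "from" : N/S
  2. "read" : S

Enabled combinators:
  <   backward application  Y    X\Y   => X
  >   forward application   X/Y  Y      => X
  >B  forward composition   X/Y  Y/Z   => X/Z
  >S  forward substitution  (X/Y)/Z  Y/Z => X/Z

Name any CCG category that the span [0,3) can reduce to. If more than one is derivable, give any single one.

S

[0,3] S   >
  [0,1] "river" : S/N
  [1,3] N   >
    [1,2] "from" : N/S
    [2,3] "read" : S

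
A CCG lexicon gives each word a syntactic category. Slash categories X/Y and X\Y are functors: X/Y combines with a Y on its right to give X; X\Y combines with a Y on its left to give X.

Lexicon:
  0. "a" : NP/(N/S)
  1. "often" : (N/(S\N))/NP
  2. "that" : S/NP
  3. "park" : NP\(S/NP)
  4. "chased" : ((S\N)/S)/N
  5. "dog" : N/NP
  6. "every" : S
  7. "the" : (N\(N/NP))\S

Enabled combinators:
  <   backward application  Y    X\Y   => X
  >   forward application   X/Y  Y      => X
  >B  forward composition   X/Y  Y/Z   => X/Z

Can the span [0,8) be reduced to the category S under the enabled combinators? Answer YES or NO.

NP/(N/S) (N/(S\N))/NP S/NP NP\(S/NP) ((S\N)/S)/N N/NP S (N\(N/NP))\S
CKY chart[0,8] = {NP}; S ∉ chart

NO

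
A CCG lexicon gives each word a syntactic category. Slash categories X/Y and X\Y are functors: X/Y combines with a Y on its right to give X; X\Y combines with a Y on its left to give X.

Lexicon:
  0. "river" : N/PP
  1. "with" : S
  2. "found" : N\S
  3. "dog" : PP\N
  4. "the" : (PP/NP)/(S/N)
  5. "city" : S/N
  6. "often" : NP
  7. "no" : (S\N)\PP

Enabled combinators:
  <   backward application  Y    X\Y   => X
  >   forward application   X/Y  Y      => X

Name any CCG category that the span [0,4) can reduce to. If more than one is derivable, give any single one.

N

[0,8] S   <
  [0,4] N   >
    [0,1] "river" : N/PP
    [1,4] PP   <
      [1,3] N   <
        [1,2] "with" : S
        [2,3] "found" : N\S
      [3,4] "dog" : PP\N
  [4,8] S\N   <
    [4,7] PP   >
      [4,6] PP/NP   >
        [4,5] "the" : (PP/NP)/(S/N)
        [5,6] "city" : S/N
      [6,7] "often" : NP
    [7,8] "no" : (S\N)\PP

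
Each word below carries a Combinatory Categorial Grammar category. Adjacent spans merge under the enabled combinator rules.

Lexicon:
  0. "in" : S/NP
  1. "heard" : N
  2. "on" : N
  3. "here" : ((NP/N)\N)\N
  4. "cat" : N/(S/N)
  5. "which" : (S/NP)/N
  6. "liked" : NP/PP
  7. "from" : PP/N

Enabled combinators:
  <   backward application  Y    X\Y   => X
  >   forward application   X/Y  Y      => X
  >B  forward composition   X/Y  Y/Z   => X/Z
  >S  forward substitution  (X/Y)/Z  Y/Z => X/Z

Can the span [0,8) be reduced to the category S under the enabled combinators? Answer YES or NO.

[0,8] S   >
  [0,1] "in" : S/NP
  [1,8] NP   >
    [1,4] NP/N   <
      [1,2] "heard" : N
      [2,4] (NP/N)\N   <
        [2,3] "on" : N
        [3,4] "here" : ((NP/N)\N)\N
    [4,8] N   >
      [4,5] "cat" : N/(S/N)
      [5,8] S/N   >S
        [5,6] "which" : (S/NP)/N
        [6,8] NP/N   >B
          [6,7] "liked" : NP/PP
          [7,8] "from" : PP/N

YES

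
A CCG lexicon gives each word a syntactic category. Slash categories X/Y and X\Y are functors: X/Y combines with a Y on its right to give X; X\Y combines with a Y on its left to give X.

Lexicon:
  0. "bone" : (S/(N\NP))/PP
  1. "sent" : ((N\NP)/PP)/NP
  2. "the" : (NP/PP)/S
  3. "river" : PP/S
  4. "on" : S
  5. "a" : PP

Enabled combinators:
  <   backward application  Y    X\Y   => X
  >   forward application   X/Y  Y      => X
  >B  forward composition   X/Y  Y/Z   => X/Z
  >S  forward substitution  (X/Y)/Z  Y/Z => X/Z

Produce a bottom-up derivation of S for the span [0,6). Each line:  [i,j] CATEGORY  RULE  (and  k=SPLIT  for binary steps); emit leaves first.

[0,6] S   >
  [0,5] S/PP   >S
    [0,1] "bone" : (S/(N\NP))/PP
    [1,5] (N\NP)/PP   >
      [1,2] "sent" : ((N\NP)/PP)/NP
      [2,5] NP   >
        [2,4] NP/S   >S
          [2,3] "the" : (NP/PP)/S
          [3,4] "river" : PP/S
        [4,5] "on" : S
  [5,6] "a" : PP

[0,1] (S/(N\NP))/PP  lex  "bone"
[1,2] ((N\NP)/PP)/NP  lex  "sent"
[2,3] (NP/PP)/S  lex  "the"
[3,4] PP/S  lex  "river"
[2,4] NP/S  >S  k=3
[4,5] S  lex  "on"
[2,5] NP  >  k=4
[1,5] (N\NP)/PP  >  k=2
[0,5] S/PP  >S  k=1
[5,6] PP  lex  "a"
[0,6] S  >  k=5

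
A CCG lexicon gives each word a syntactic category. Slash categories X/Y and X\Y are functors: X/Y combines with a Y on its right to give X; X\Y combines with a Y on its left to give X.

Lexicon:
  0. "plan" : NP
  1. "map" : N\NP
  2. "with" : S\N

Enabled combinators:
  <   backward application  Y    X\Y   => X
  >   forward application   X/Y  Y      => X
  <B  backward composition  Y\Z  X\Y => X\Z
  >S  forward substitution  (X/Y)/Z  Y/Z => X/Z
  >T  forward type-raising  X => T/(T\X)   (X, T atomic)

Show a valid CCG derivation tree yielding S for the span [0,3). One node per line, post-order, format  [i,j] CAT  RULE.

[0,3] S   <
  [0,2] N   <
    [0,1] "plan" : NP
    [1,2] "map" : N\NP
  [2,3] "with" : S\N

[0,1] NP  lex  "plan"
[1,2] N\NP  lex  "map"
[0,2] N  <  k=1
[2,3] S\N  lex  "with"
[0,3] S  <  k=2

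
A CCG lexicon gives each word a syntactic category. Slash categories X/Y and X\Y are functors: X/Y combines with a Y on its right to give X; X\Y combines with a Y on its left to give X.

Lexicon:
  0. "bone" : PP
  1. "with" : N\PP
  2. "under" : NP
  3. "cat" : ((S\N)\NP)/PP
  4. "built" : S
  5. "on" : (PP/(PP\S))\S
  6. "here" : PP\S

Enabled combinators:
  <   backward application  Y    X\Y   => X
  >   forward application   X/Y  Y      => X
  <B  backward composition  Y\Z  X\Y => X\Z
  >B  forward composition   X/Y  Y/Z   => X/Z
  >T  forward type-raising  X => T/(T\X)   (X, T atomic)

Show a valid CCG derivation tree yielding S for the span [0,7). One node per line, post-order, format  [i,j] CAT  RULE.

[0,7] S   <
  [0,2] N   <
    [0,1] "bone" : PP
    [1,2] "with" : N\PP
  [2,7] S\N   <
    [2,3] "under" : NP
    [3,7] (S\N)\NP   >
      [3,4] "cat" : ((S\N)\NP)/PP
      [4,7] PP   >
        [4,6] PP/(PP\S)   <
          [4,5] "built" : S
          [5,6] "on" : (PP/(PP\S))\S
        [6,7] "here" : PP\S

[0,1] PP  lex  "bone"
[1,2] N\PP  lex  "with"
[0,2] N  <  k=1
[2,3] NP  lex  "under"
[3,4] ((S\N)\NP)/PP  lex  "cat"
[4,5] S  lex  "built"
[5,6] (PP/(PP\S))\S  lex  "on"
[4,6] PP/(PP\S)  <  k=5
[6,7] PP\S  lex  "here"
[4,7] PP  >  k=6
[3,7] (S\N)\NP  >  k=4
[2,7] S\N  <  k=3
[0,7] S  <  k=2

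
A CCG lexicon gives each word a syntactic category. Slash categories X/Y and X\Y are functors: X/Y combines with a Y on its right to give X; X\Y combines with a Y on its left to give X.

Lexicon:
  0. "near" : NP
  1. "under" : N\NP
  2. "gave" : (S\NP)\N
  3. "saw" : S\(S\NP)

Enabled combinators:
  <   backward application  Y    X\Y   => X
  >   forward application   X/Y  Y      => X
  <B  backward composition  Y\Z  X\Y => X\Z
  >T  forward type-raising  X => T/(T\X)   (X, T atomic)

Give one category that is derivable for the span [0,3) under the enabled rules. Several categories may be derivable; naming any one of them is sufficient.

S\NP

[0,4] S   <
  [0,3] S\NP   <
    [0,2] N   >
      [0,1] N/(N\NP)   >T
        [0,1] "near" : NP
      [1,2] "under" : N\NP
    [2,3] "gave" : (S\NP)\N
  [3,4] "saw" : S\(S\NP)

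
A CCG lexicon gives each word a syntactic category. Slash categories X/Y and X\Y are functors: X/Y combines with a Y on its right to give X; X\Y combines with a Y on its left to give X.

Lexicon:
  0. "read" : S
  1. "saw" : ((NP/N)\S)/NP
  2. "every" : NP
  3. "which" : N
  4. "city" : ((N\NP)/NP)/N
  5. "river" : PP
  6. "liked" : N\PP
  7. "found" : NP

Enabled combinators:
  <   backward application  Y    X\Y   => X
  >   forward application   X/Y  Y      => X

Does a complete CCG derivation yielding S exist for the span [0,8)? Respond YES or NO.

NO

S ((NP/N)\S)/NP NP N ((N\NP)/NP)/N PP N\PP NP
CKY chart[0,8] = {N}; S ∉ chart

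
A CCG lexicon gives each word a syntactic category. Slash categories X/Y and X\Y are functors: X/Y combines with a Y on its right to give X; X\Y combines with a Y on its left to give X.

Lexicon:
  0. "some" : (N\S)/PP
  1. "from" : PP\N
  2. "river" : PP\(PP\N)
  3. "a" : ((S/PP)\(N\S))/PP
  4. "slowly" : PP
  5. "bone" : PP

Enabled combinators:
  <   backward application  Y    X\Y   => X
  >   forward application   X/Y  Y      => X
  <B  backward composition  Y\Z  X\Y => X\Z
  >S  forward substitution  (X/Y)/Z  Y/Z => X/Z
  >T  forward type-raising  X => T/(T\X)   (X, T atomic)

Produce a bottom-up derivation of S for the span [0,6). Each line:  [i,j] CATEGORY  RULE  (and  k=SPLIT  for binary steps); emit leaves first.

[0,1] (N\S)/PP  lex  "some"
[1,2] PP\N  lex  "from"
[2,3] PP\(PP\N)  lex  "river"
[1,3] PP  <  k=2
[0,3] N\S  >  k=1
[3,4] ((S/PP)\(N\S))/PP  lex  "a"
[4,5] PP  lex  "slowly"
[3,5] (S/PP)\(N\S)  >  k=4
[0,5] S/PP  <  k=3
[5,6] PP  lex  "bone"
[0,6] S  >  k=5

[0,6] S   >
  [0,5] S/PP   <
    [0,3] N\S   >
      [0,1] "some" : (N\S)/PP
      [1,3] PP   <
        [1,2] "from" : PP\N
        [2,3] "river" : PP\(PP\N)
    [3,5] (S/PP)\(N\S)   >
      [3,4] "a" : ((S/PP)\(N\S))/PP
      [4,5] "slowly" : PP
  [5,6] "bone" : PP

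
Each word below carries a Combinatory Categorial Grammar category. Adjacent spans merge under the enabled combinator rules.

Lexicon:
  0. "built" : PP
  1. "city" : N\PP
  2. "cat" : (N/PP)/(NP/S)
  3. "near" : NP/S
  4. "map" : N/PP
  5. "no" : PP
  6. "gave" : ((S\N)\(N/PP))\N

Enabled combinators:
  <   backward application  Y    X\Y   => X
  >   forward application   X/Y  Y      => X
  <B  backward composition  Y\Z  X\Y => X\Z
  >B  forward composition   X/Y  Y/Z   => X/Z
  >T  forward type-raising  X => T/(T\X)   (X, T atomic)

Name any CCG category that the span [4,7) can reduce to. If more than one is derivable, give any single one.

[0,7] S   <
  [0,2] N   <
    [0,1] "built" : PP
    [1,2] "city" : N\PP
  [2,7] S\N   <
    [2,4] N/PP   >
      [2,3] "cat" : (N/PP)/(NP/S)
      [3,4] "near" : NP/S
    [4,7] (S\N)\(N/PP)   <
      [4,6] N   >
        [4,5] "map" : N/PP
        [5,6] "no" : PP
      [6,7] "gave" : ((S\N)\(N/PP))\N

(S\N)\(N/PP)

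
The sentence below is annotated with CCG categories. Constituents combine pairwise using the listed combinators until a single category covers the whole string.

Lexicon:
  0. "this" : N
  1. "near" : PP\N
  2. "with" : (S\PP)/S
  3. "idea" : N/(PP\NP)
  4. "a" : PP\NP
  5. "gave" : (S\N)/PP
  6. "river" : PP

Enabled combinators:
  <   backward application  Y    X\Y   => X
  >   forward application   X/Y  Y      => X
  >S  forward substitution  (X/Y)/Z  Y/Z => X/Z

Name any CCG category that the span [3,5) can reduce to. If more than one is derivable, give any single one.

[0,7] S   <
  [0,2] PP   <
    [0,1] "this" : N
    [1,2] "near" : PP\N
  [2,7] S\PP   >
    [2,3] "with" : (S\PP)/S
    [3,7] S   <
      [3,5] N   >
        [3,4] "idea" : N/(PP\NP)
        [4,5] "a" : PP\NP
      [5,7] S\N   >
        [5,6] "gave" : (S\N)/PP
        [6,7] "river" : PP

N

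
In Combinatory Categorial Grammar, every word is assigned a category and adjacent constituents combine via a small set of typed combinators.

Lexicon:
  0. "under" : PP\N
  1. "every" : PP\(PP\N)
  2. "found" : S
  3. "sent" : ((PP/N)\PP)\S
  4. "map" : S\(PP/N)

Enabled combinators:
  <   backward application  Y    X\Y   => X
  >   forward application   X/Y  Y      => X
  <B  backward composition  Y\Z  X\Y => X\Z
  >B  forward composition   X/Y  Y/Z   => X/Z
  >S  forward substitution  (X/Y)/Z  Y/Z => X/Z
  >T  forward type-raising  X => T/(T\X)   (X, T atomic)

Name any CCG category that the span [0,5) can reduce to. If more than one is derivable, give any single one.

S

[0,5] S   <
  [0,4] PP/N   <
    [0,2] PP   <
      [0,1] "under" : PP\N
      [1,2] "every" : PP\(PP\N)
    [2,4] (PP/N)\PP   <
      [2,3] "found" : S
      [3,4] "sent" : ((PP/N)\PP)\S
  [4,5] "map" : S\(PP/N)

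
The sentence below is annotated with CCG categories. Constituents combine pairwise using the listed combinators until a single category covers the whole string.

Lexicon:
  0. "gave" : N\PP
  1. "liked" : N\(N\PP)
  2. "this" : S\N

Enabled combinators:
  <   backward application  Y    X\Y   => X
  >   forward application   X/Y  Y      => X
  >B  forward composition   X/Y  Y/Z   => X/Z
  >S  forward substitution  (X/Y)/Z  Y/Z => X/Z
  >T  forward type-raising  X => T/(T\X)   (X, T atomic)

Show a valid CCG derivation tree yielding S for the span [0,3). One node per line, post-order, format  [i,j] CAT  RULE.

[0,1] N\PP  lex  "gave"
[1,2] N\(N\PP)  lex  "liked"
[0,2] N  <  k=1
[2,3] S\N  lex  "this"
[0,3] S  <  k=2

[0,3] S   <
  [0,2] N   <
    [0,1] "gave" : N\PP
    [1,2] "liked" : N\(N\PP)
  [2,3] "this" : S\N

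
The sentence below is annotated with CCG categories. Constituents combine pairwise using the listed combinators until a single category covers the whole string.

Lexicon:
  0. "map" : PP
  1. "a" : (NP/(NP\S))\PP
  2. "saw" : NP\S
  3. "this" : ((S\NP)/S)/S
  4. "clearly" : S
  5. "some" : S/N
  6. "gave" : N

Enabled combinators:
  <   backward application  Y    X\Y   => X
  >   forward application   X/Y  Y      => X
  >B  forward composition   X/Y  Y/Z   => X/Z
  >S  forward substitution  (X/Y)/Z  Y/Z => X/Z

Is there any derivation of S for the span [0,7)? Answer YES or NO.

YES

[0,7] S   <
  [0,3] NP   >
    [0,2] NP/(NP\S)   <
      [0,1] "map" : PP
      [1,2] "a" : (NP/(NP\S))\PP
    [2,3] "saw" : NP\S
  [3,7] S\NP   >
    [3,5] (S\NP)/S   >
      [3,4] "this" : ((S\NP)/S)/S
      [4,5] "clearly" : S
    [5,7] S   >
      [5,6] "some" : S/N
      [6,7] "gave" : N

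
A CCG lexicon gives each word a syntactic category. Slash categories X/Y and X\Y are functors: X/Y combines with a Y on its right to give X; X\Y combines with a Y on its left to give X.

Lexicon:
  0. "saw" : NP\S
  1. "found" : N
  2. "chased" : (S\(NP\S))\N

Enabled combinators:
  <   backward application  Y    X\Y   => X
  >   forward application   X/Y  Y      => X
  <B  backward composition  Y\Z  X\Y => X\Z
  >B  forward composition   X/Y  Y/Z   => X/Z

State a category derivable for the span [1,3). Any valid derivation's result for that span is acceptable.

[0,3] S   <
  [0,1] "saw" : NP\S
  [1,3] S\(NP\S)   <
    [1,2] "found" : N
    [2,3] "chased" : (S\(NP\S))\N

S\(NP\S)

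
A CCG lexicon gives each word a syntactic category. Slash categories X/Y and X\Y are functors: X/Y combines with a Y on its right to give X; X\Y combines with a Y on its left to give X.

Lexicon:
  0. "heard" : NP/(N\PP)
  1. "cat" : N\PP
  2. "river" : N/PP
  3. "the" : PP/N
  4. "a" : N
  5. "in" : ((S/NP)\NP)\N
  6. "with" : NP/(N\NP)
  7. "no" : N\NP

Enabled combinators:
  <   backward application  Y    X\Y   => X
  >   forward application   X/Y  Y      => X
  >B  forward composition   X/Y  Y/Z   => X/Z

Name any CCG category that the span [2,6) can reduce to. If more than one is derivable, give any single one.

[0,8] S   >
  [0,6] S/NP   <
    [0,2] NP   >
      [0,1] "heard" : NP/(N\PP)
      [1,2] "cat" : N\PP
    [2,6] (S/NP)\NP   <
      [2,5] N   >
        [2,3] "river" : N/PP
        [3,5] PP   >
          [3,4] "the" : PP/N
          [4,5] "a" : N
      [5,6] "in" : ((S/NP)\NP)\N
  [6,8] NP   >
    [6,7] "with" : NP/(N\NP)
    [7,8] "no" : N\NP

(S/NP)\NP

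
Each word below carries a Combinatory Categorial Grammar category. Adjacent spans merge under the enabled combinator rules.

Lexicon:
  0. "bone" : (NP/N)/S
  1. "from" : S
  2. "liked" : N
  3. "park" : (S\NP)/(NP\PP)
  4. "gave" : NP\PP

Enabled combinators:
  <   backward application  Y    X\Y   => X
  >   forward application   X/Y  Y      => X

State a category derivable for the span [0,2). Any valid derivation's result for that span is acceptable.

[0,5] S   <
  [0,3] NP   >
    [0,2] NP/N   >
      [0,1] "bone" : (NP/N)/S
      [1,2] "from" : S
    [2,3] "liked" : N
  [3,5] S\NP   >
    [3,4] "park" : (S\NP)/(NP\PP)
    [4,5] "gave" : NP\PP

NP/N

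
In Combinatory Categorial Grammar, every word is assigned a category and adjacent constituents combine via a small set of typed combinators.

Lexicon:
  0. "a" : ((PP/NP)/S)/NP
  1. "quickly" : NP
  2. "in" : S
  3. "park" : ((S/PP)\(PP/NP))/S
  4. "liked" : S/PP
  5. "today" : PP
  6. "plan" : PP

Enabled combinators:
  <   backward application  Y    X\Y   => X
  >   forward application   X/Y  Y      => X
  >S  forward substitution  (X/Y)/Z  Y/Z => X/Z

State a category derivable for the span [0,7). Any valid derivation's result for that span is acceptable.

S

[0,7] S   >
  [0,6] S/PP   <
    [0,3] PP/NP   >
      [0,2] (PP/NP)/S   >
        [0,1] "a" : ((PP/NP)/S)/NP
        [1,2] "quickly" : NP
      [2,3] "in" : S
    [3,6] (S/PP)\(PP/NP)   >
      [3,4] "park" : ((S/PP)\(PP/NP))/S
      [4,6] S   >
        [4,5] "liked" : S/PP
        [5,6] "today" : PP
  [6,7] "plan" : PP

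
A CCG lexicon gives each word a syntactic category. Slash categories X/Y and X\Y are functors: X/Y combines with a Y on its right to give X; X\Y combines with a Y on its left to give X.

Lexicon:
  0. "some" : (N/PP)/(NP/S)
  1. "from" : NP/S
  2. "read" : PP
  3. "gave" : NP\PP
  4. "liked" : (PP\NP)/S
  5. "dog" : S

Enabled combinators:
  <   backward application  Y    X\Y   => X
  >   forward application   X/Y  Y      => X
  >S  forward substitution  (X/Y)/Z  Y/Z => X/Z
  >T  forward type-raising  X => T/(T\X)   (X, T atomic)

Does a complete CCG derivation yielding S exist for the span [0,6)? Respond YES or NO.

(N/PP)/(NP/S) NP/S PP NP\PP (PP\NP)/S S
CKY chart[0,6] = {N, N/(N\N), NP/(NP\N), PP/(PP\N), S/(S\N)}; S ∉ chart

NO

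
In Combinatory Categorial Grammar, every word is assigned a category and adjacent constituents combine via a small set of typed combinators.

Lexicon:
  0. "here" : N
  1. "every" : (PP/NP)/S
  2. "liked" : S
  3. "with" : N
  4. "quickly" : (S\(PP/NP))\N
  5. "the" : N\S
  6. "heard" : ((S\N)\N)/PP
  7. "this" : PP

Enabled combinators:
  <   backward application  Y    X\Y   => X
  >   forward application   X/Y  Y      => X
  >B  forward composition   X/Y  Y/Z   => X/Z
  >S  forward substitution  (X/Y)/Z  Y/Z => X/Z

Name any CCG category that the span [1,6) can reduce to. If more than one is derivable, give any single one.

[0,8] S   <
  [0,1] "here" : N
  [1,8] S\N   <
    [1,6] N   <
      [1,5] S   <
        [1,3] PP/NP   >
          [1,2] "every" : (PP/NP)/S
          [2,3] "liked" : S
        [3,5] S\(PP/NP)   <
          [3,4] "with" : N
          [4,5] "quickly" : (S\(PP/NP))\N
      [5,6] "the" : N\S
    [6,8] (S\N)\N   >
      [6,7] "heard" : ((S\N)\N)/PP
      [7,8] "this" : PP

N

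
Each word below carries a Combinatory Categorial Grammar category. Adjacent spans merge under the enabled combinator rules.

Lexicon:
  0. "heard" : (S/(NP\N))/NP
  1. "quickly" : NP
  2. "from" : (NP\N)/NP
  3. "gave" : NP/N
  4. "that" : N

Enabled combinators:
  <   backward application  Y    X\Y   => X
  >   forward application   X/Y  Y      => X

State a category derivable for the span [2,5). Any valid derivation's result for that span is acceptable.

NP\N

[0,5] S   >
  [0,2] S/(NP\N)   >
    [0,1] "heard" : (S/(NP\N))/NP
    [1,2] "quickly" : NP
  [2,5] NP\N   >
    [2,3] "from" : (NP\N)/NP
    [3,5] NP   >
      [3,4] "gave" : NP/N
      [4,5] "that" : N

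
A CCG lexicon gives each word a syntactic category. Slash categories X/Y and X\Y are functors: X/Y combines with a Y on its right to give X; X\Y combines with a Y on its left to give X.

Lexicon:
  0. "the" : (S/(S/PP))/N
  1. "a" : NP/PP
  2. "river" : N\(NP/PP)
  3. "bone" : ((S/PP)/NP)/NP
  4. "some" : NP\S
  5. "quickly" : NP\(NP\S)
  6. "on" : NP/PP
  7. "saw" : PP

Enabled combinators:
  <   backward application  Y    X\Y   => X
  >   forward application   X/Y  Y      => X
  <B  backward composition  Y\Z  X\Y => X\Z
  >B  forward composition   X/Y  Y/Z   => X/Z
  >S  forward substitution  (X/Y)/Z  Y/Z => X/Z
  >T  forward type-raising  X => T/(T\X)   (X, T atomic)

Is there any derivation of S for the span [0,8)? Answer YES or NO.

YES

[0,8] S   >
  [0,3] S/(S/PP)   >
    [0,1] "the" : (S/(S/PP))/N
    [1,3] N   <
      [1,2] "a" : NP/PP
      [2,3] "river" : N\(NP/PP)
  [3,8] S/PP   >
    [3,6] (S/PP)/NP   >
      [3,4] "bone" : ((S/PP)/NP)/NP
      [4,6] NP   <
        [4,5] "some" : NP\S
        [5,6] "quickly" : NP\(NP\S)
    [6,8] NP   >
      [6,7] "on" : NP/PP
      [7,8] "saw" : PP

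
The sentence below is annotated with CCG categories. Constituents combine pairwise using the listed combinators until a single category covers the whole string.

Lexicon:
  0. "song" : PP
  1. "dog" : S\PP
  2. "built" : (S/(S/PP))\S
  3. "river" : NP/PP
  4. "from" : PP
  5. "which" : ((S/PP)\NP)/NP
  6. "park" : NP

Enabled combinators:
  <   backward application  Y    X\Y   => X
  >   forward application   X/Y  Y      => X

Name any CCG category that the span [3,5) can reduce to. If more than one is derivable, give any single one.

[0,7] S   >
  [0,3] S/(S/PP)   <
    [0,2] S   <
      [0,1] "song" : PP
      [1,2] "dog" : S\PP
    [2,3] "built" : (S/(S/PP))\S
  [3,7] S/PP   <
    [3,5] NP   >
      [3,4] "river" : NP/PP
      [4,5] "from" : PP
    [5,7] (S/PP)\NP   >
      [5,6] "which" : ((S/PP)\NP)/NP
      [6,7] "park" : NP

NP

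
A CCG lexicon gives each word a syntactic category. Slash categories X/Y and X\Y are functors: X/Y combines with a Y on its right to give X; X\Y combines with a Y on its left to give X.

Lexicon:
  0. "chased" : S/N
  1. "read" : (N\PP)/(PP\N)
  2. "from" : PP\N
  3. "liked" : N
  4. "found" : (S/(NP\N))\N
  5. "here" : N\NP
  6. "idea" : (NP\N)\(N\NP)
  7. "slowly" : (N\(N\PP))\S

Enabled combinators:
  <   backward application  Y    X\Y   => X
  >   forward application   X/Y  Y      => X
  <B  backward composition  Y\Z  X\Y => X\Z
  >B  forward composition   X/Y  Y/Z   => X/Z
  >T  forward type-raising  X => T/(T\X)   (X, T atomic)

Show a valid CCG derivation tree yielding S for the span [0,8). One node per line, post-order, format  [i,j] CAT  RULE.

[0,1] S/N  lex  "chased"
[1,2] (N\PP)/(PP\N)  lex  "read"
[2,3] PP\N  lex  "from"
[1,3] N\PP  >  k=2
[3,4] N  lex  "liked"
[4,5] (S/(NP\N))\N  lex  "found"
[3,5] S/(NP\N)  <  k=4
[5,6] N\NP  lex  "here"
[6,7] (NP\N)\(N\NP)  lex  "idea"
[5,7] NP\N  <  k=6
[3,7] S  >  k=5
[7,8] (N\(N\PP))\S  lex  "slowly"
[3,8] N\(N\PP)  <  k=7
[1,8] N  <  k=3
[0,8] S  >  k=1

[0,8] S   >
  [0,1] "chased" : S/N
  [1,8] N   <
    [1,3] N\PP   >
      [1,2] "read" : (N\PP)/(PP\N)
      [2,3] "from" : PP\N
    [3,8] N\(N\PP)   <
      [3,7] S   >
        [3,5] S/(NP\N)   <
          [3,4] "liked" : N
          [4,5] "found" : (S/(NP\N))\N
        [5,7] NP\N   <
          [5,6] "here" : N\NP
          [6,7] "idea" : (NP\N)\(N\NP)
      [7,8] "slowly" : (N\(N\PP))\S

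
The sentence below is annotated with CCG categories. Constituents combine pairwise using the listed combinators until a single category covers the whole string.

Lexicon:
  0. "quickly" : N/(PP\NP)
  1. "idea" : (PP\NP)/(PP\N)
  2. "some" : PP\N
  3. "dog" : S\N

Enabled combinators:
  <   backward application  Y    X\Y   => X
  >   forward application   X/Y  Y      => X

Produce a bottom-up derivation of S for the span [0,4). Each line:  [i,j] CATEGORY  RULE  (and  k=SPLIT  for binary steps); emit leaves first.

[0,1] N/(PP\NP)  lex  "quickly"
[1,2] (PP\NP)/(PP\N)  lex  "idea"
[2,3] PP\N  lex  "some"
[1,3] PP\NP  >  k=2
[0,3] N  >  k=1
[3,4] S\N  lex  "dog"
[0,4] S  <  k=3

[0,4] S   <
  [0,3] N   >
    [0,1] "quickly" : N/(PP\NP)
    [1,3] PP\NP   >
      [1,2] "idea" : (PP\NP)/(PP\N)
      [2,3] "some" : PP\N
  [3,4] "dog" : S\N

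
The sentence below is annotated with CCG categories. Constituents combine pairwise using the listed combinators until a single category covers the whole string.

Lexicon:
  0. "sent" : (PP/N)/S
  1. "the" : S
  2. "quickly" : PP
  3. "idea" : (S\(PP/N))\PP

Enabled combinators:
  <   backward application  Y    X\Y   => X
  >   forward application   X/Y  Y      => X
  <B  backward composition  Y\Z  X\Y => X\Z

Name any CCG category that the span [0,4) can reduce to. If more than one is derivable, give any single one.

S

[0,4] S   <
  [0,2] PP/N   >
    [0,1] "sent" : (PP/N)/S
    [1,2] "the" : S
  [2,4] S\(PP/N)   <
    [2,3] "quickly" : PP
    [3,4] "idea" : (S\(PP/N))\PP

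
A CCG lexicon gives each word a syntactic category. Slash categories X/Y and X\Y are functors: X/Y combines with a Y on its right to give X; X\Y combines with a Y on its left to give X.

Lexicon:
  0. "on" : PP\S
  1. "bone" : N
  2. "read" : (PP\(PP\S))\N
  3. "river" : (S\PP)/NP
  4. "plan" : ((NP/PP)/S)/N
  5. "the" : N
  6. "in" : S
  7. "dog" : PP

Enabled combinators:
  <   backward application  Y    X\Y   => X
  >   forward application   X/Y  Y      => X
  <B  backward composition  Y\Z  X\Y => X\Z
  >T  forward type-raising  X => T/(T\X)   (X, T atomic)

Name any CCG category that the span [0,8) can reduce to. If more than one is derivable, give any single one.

S

[0,8] S   <
  [0,3] PP   <
    [0,1] "on" : PP\S
    [1,3] PP\(PP\S)   <
      [1,2] "bone" : N
      [2,3] "read" : (PP\(PP\S))\N
  [3,8] S\PP   >
    [3,4] "river" : (S\PP)/NP
    [4,8] NP   >
      [4,7] NP/PP   >
        [4,6] (NP/PP)/S   >
          [4,5] "plan" : ((NP/PP)/S)/N
          [5,6] "the" : N
        [6,7] "in" : S
      [7,8] "dog" : PP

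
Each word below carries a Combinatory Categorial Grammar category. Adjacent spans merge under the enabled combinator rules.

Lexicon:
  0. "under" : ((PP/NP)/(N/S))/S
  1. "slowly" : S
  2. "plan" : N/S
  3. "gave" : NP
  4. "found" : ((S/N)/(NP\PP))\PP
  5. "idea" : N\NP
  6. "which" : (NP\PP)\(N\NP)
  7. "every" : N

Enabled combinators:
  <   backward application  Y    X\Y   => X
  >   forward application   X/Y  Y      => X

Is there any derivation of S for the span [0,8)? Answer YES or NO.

YES

[0,8] S   >
  [0,7] S/N   >
    [0,5] (S/N)/(NP\PP)   <
      [0,4] PP   >
        [0,3] PP/NP   >
          [0,2] (PP/NP)/(N/S)   >
            [0,1] "under" : ((PP/NP)/(N/S))/S
            [1,2] "slowly" : S
          [2,3] "plan" : N/S
        [3,4] "gave" : NP
      [4,5] "found" : ((S/N)/(NP\PP))\PP
    [5,7] NP\PP   <
      [5,6] "idea" : N\NP
      [6,7] "which" : (NP\PP)\(N\NP)
  [7,8] "every" : N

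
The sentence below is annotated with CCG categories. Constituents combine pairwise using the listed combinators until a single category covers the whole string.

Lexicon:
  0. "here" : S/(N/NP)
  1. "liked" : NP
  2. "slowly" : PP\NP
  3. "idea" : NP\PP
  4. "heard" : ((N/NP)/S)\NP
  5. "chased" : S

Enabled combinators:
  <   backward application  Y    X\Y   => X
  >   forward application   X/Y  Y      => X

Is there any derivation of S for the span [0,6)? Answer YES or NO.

[0,6] S   >
  [0,1] "here" : S/(N/NP)
  [1,6] N/NP   >
    [1,5] (N/NP)/S   <
      [1,4] NP   <
        [1,3] PP   <
          [1,2] "liked" : NP
          [2,3] "slowly" : PP\NP
        [3,4] "idea" : NP\PP
      [4,5] "heard" : ((N/NP)/S)\NP
    [5,6] "chased" : S

YES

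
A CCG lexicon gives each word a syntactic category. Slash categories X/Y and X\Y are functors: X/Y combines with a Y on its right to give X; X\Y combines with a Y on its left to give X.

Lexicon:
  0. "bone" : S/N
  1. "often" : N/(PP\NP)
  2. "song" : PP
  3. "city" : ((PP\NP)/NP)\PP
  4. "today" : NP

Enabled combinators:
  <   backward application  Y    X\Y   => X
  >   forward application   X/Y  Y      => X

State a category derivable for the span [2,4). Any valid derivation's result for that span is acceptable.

[0,5] S   >
  [0,1] "bone" : S/N
  [1,5] N   >
    [1,2] "often" : N/(PP\NP)
    [2,5] PP\NP   >
      [2,4] (PP\NP)/NP   <
        [2,3] "song" : PP
        [3,4] "city" : ((PP\NP)/NP)\PP
      [4,5] "today" : NP

(PP\NP)/NP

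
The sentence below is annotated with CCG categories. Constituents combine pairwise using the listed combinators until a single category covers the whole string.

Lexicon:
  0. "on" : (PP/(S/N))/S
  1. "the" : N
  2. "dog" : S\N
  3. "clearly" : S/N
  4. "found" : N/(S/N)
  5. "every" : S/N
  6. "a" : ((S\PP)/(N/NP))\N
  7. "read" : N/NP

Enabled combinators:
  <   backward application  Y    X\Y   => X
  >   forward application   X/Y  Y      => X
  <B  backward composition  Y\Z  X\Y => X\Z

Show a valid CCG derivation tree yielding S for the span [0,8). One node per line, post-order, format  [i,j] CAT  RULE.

[0,8] S   <
  [0,4] PP   >
    [0,3] PP/(S/N)   >
      [0,1] "on" : (PP/(S/N))/S
      [1,3] S   <
        [1,2] "the" : N
        [2,3] "dog" : S\N
    [3,4] "clearly" : S/N
  [4,8] S\PP   >
    [4,7] (S\PP)/(N/NP)   <
      [4,6] N   >
        [4,5] "found" : N/(S/N)
        [5,6] "every" : S/N
      [6,7] "a" : ((S\PP)/(N/NP))\N
    [7,8] "read" : N/NP

[0,1] (PP/(S/N))/S  lex  "on"
[1,2] N  lex  "the"
[2,3] S\N  lex  "dog"
[1,3] S  <  k=2
[0,3] PP/(S/N)  >  k=1
[3,4] S/N  lex  "clearly"
[0,4] PP  >  k=3
[4,5] N/(S/N)  lex  "found"
[5,6] S/N  lex  "every"
[4,6] N  >  k=5
[6,7] ((S\PP)/(N/NP))\N  lex  "a"
[4,7] (S\PP)/(N/NP)  <  k=6
[7,8] N/NP  lex  "read"
[4,8] S\PP  >  k=7
[0,8] S  <  k=4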